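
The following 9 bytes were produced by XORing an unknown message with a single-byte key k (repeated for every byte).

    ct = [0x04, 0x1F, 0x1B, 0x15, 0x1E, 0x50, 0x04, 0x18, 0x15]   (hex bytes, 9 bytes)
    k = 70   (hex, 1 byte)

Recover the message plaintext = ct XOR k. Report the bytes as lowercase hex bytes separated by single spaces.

The 1-byte key repeats, so the effective keystream is 70 70 70 70 70 70 70 70 70.
byte 0: 00000100 ^ 01110000 = 01110100
byte 1: 00011111 ^ 01110000 = 01101111
byte 2: 00011011 ^ 01110000 = 01101011
byte 3: 00010101 ^ 01110000 = 01100101
byte 4: 00011110 ^ 01110000 = 01101110
byte 5: 01010000 ^ 01110000 = 00100000
byte 6: 00000100 ^ 01110000 = 01110100
byte 7: 00011000 ^ 01110000 = 01101000
byte 8: 00010101 ^ 01110000 = 01100101

74 6f 6b 65 6e 20 74 68 65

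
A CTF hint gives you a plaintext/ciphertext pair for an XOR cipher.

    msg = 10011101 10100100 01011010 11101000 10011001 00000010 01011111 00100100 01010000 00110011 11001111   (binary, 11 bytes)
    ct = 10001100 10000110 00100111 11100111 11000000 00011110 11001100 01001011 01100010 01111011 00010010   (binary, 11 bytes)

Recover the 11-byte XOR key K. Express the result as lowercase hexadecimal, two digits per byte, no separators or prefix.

11227d0f591c936f3248dd

Since ct = msg ⊕ K, XORing both sides with msg gives K = msg ⊕ ct.
157 XOR 140 =  17
164 XOR 134 =  34
 90 XOR  39 = 125
232 XOR 231 =  15
153 XOR 192 =  89
  2 XOR  30 =  28
 95 XOR 204 = 147
 36 XOR  75 = 111
 80 XOR  98 =  50
 51 XOR 123 =  72
207 XOR  18 = 221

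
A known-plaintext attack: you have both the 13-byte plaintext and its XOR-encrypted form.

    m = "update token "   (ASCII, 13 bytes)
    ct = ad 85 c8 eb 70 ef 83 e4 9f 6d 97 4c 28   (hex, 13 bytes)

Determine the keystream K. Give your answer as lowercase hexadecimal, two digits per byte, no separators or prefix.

Since ct = m ⊕ K, XORing both sides with m gives K = m ⊕ ct.
byte 0: 75 ^ ad = d8
byte 1: 70 ^ 85 = f5
byte 2: 64 ^ c8 = ac
byte 3: 61 ^ eb = 8a
byte 4: 74 ^ 70 = 04
byte 5: 65 ^ ef = 8a
byte 6: 20 ^ 83 = a3
byte 7: 74 ^ e4 = 90
byte 8: 6f ^ 9f = f0
byte 9: 6b ^ 6d = 06
byte 10: 65 ^ 97 = f2
byte 11: 6e ^ 4c = 22
byte 12: 20 ^ 28 = 08

d8f5ac8a048aa390f006f22208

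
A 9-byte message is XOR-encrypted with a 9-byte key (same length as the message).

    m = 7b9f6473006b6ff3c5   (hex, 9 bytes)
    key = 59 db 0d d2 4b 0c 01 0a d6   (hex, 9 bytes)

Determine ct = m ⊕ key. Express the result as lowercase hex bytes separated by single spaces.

22 44 69 a1 4b 67 6e f9 13

XOR is its own inverse, so applying the key byte-wise gives the result directly.
123 ⊕  89 =  34
159 ⊕ 219 =  68
100 ⊕  13 = 105
115 ⊕ 210 = 161
  0 ⊕  75 =  75
107 ⊕  12 = 103
111 ⊕   1 = 110
243 ⊕  10 = 249
197 ⊕ 214 =  19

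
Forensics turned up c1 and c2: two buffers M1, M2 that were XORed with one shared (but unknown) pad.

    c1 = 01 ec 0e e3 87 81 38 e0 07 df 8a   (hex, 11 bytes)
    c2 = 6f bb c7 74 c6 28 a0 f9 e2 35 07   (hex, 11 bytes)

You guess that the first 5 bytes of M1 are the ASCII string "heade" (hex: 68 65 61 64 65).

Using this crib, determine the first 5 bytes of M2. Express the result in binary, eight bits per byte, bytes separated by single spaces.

First, c1 ⊕ c2 = (M1 ⊕ K) ⊕ (M2 ⊕ K) = M1 ⊕ M2, so the key drops out. Then M2 = (M1 ⊕ M2) ⊕ M1 over the first 5 bytes.
byte 0: (01 xor 6f) xor 68 = 6e xor 68 = 06
byte 1: (ec xor bb) xor 65 = 57 xor 65 = 32
byte 2: (0e xor c7) xor 61 = c9 xor 61 = a8
byte 3: (e3 xor 74) xor 64 = 97 xor 64 = f3
byte 4: (87 xor c6) xor 65 = 41 xor 65 = 24

00000110 00110010 10101000 11110011 00100100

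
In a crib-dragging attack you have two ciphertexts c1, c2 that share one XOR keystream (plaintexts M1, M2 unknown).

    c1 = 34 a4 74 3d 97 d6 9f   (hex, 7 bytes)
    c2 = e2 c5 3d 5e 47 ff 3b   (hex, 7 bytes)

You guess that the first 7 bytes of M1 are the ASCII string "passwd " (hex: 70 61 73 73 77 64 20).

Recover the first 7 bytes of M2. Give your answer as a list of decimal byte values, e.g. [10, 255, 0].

[166, 0, 58, 16, 167, 77, 132]

First, c1 ⊕ c2 = (M1 ⊕ K) ⊕ (M2 ⊕ K) = M1 ⊕ M2, so the key drops out. Then M2 = (M1 ⊕ M2) ⊕ M1 over the first 7 bytes.
byte 0: (34 ^ e2) ^ 70 = d6 ^ 70 = a6
byte 1: (a4 ^ c5) ^ 61 = 61 ^ 61 = 00
byte 2: (74 ^ 3d) ^ 73 = 49 ^ 73 = 3a
byte 3: (3d ^ 5e) ^ 73 = 63 ^ 73 = 10
byte 4: (97 ^ 47) ^ 77 = d0 ^ 77 = a7
byte 5: (d6 ^ ff) ^ 64 = 29 ^ 64 = 4d
byte 6: (9f ^ 3b) ^ 20 = a4 ^ 20 = 84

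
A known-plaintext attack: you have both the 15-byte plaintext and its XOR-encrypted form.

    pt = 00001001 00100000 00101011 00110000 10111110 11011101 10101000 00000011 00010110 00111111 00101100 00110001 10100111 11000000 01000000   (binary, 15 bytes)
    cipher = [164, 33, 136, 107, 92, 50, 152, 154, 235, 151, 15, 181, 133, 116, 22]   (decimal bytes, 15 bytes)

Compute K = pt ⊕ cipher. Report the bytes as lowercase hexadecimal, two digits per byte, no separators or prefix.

Since cipher = pt ⊕ K, XORing both sides with pt gives K = pt ⊕ cipher.
09 XOR a4 = ad
20 XOR 21 = 01
2b XOR 88 = a3
30 XOR 6b = 5b
be XOR 5c = e2
dd XOR 32 = ef
a8 XOR 98 = 30
03 XOR 9a = 99
16 XOR eb = fd
3f XOR 97 = a8
2c XOR 0f = 23
31 XOR b5 = 84
a7 XOR 85 = 22
c0 XOR 74 = b4
40 XOR 16 = 56

ad01a35be2ef3099fda8238422b456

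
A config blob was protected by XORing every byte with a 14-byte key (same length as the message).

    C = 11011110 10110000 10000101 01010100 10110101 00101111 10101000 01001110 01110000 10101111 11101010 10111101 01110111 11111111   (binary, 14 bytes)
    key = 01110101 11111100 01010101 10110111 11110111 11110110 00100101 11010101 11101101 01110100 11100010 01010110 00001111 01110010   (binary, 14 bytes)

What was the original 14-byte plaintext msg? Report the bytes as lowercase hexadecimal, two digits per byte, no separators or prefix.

XOR is its own inverse, so applying the key byte-wise gives the result directly.
byte 0: de ⊕ 75 = ab
byte 1: b0 ⊕ fc = 4c
byte 2: 85 ⊕ 55 = d0
byte 3: 54 ⊕ b7 = e3
byte 4: b5 ⊕ f7 = 42
byte 5: 2f ⊕ f6 = d9
byte 6: a8 ⊕ 25 = 8d
byte 7: 4e ⊕ d5 = 9b
byte 8: 70 ⊕ ed = 9d
byte 9: af ⊕ 74 = db
byte 10: ea ⊕ e2 = 08
byte 11: bd ⊕ 56 = eb
byte 12: 77 ⊕ 0f = 78
byte 13: ff ⊕ 72 = 8d

ab4cd0e342d98d9b9ddb08eb788d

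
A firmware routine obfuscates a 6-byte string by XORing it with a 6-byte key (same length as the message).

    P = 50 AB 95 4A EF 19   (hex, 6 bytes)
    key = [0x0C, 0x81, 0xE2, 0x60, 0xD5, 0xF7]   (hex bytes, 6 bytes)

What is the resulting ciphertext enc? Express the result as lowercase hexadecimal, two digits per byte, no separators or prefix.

01010000 xor 00001100 = 01011100
10101011 xor 10000001 = 00101010
10010101 xor 11100010 = 01110111
01001010 xor 01100000 = 00101010
11101111 xor 11010101 = 00111010
00011001 xor 11110111 = 11101110

5c2a772a3aee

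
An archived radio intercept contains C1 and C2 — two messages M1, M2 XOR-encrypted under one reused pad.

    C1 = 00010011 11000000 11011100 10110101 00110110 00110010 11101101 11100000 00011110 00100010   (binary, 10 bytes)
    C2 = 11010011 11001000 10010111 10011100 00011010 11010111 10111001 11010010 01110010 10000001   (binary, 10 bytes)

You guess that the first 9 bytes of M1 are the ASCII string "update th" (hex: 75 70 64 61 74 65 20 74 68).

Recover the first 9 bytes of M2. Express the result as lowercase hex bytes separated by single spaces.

b5 78 2f 48 58 80 74 46 04

First, C1 ⊕ C2 = (M1 ⊕ K) ⊕ (M2 ⊕ K) = M1 ⊕ M2, so the key drops out. Then M2 = (M1 ⊕ M2) ⊕ M1 over the first 9 bytes.
byte 0: (13 ^ d3) ^ 75 = c0 ^ 75 = b5
byte 1: (c0 ^ c8) ^ 70 = 08 ^ 70 = 78
byte 2: (dc ^ 97) ^ 64 = 4b ^ 64 = 2f
byte 3: (b5 ^ 9c) ^ 61 = 29 ^ 61 = 48
byte 4: (36 ^ 1a) ^ 74 = 2c ^ 74 = 58
byte 5: (32 ^ d7) ^ 65 = e5 ^ 65 = 80
byte 6: (ed ^ b9) ^ 20 = 54 ^ 20 = 74
byte 7: (e0 ^ d2) ^ 74 = 32 ^ 74 = 46
byte 8: (1e ^ 72) ^ 68 = 6c ^ 68 = 04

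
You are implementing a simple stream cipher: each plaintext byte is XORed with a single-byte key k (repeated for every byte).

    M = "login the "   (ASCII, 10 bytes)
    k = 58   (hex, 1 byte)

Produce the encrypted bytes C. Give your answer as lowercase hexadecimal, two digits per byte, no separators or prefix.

The 1-byte key repeats, so the effective keystream is 58 58 58 58 58 58 58 58 58 58.
byte 0: 6c ^ 58 = 34
byte 1: 6f ^ 58 = 37
byte 2: 67 ^ 58 = 3f
byte 3: 69 ^ 58 = 31
byte 4: 6e ^ 58 = 36
byte 5: 20 ^ 58 = 78
byte 6: 74 ^ 58 = 2c
byte 7: 68 ^ 58 = 30
byte 8: 65 ^ 58 = 3d
byte 9: 20 ^ 58 = 78

34373f3136782c303d78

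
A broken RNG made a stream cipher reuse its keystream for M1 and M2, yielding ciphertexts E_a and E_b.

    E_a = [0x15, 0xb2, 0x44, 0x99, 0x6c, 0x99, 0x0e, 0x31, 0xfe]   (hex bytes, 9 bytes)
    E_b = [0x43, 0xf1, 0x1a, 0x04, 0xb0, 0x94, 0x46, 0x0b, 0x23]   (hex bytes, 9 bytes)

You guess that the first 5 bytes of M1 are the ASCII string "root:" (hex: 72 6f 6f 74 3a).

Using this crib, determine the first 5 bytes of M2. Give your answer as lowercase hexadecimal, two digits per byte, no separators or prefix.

242c31e9e6

First, E_a ⊕ E_b = (M1 ⊕ K) ⊕ (M2 ⊕ K) = M1 ⊕ M2, so the key drops out. Then M2 = (M1 ⊕ M2) ⊕ M1 over the first 5 bytes.
byte 0: (15 ^ 43) ^ 72 = 56 ^ 72 = 24
byte 1: (b2 ^ f1) ^ 6f = 43 ^ 6f = 2c
byte 2: (44 ^ 1a) ^ 6f = 5e ^ 6f = 31
byte 3: (99 ^ 04) ^ 74 = 9d ^ 74 = e9
byte 4: (6c ^ b0) ^ 3a = dc ^ 3a = e6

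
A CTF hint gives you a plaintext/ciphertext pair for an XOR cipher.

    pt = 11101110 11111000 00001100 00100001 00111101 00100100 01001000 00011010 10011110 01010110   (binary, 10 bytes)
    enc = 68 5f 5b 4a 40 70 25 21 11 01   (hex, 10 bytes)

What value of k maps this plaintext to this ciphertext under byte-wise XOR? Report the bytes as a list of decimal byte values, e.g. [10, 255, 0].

[134, 167, 87, 107, 125, 84, 109, 59, 143, 87]

Since enc = pt ⊕ k, XORing both sides with pt gives k = pt ⊕ enc.
byte 0: 238 ⊕ 104 = 134
byte 1: 248 ⊕  95 = 167
byte 2:  12 ⊕  91 =  87
byte 3:  33 ⊕  74 = 107
byte 4:  61 ⊕  64 = 125
byte 5:  36 ⊕ 112 =  84
byte 6:  72 ⊕  37 = 109
byte 7:  26 ⊕  33 =  59
byte 8: 158 ⊕  17 = 143
byte 9:  86 ⊕   1 =  87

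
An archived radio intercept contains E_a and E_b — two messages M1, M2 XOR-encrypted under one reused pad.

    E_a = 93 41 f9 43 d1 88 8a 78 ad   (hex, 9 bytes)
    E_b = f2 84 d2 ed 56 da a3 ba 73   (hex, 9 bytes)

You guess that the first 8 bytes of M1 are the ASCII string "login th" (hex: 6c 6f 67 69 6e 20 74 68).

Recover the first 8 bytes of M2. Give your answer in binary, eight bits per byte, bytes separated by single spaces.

First, E_a ⊕ E_b = (M1 ⊕ K) ⊕ (M2 ⊕ K) = M1 ⊕ M2, so the key drops out. Then M2 = (M1 ⊕ M2) ⊕ M1 over the first 8 bytes.
byte 0: (93 ⊕ f2) ⊕ 6c = 61 ⊕ 6c = 0d
byte 1: (41 ⊕ 84) ⊕ 6f = c5 ⊕ 6f = aa
byte 2: (f9 ⊕ d2) ⊕ 67 = 2b ⊕ 67 = 4c
byte 3: (43 ⊕ ed) ⊕ 69 = ae ⊕ 69 = c7
byte 4: (d1 ⊕ 56) ⊕ 6e = 87 ⊕ 6e = e9
byte 5: (88 ⊕ da) ⊕ 20 = 52 ⊕ 20 = 72
byte 6: (8a ⊕ a3) ⊕ 74 = 29 ⊕ 74 = 5d
byte 7: (78 ⊕ ba) ⊕ 68 = c2 ⊕ 68 = aa

00001101 10101010 01001100 11000111 11101001 01110010 01011101 10101010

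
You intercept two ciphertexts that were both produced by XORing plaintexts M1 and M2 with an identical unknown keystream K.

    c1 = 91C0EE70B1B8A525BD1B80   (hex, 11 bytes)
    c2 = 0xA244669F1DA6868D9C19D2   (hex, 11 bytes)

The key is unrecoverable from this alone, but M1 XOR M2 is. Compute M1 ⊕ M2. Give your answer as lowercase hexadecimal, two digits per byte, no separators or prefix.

c1 ⊕ c2 = (M1 ⊕ K) ⊕ (M2 ⊕ K) = M1 ⊕ M2 — the shared key cancels under XOR.
byte 0: 10010001 XOR 10100010 = 00110011
byte 1: 11000000 XOR 01000100 = 10000100
byte 2: 11101110 XOR 01100110 = 10001000
byte 3: 01110000 XOR 10011111 = 11101111
byte 4: 10110001 XOR 00011101 = 10101100
byte 5: 10111000 XOR 10100110 = 00011110
byte 6: 10100101 XOR 10000110 = 00100011
byte 7: 00100101 XOR 10001101 = 10101000
byte 8: 10111101 XOR 10011100 = 00100001
byte 9: 00011011 XOR 00011001 = 00000010
byte 10: 10000000 XOR 11010010 = 01010010

338488efac1e23a8210252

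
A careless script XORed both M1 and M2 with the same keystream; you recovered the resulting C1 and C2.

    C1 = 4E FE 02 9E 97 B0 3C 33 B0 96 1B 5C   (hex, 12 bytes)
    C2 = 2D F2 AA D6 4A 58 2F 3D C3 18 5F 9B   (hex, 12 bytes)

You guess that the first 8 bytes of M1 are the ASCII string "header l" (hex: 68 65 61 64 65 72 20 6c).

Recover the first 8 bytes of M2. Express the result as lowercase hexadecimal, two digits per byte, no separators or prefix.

First, C1 ⊕ C2 = (M1 ⊕ K) ⊕ (M2 ⊕ K) = M1 ⊕ M2, so the key drops out. Then M2 = (M1 ⊕ M2) ⊕ M1 over the first 8 bytes.
byte 0: (4e xor 2d) xor 68 = 63 xor 68 = 0b
byte 1: (fe xor f2) xor 65 = 0c xor 65 = 69
byte 2: (02 xor aa) xor 61 = a8 xor 61 = c9
byte 3: (9e xor d6) xor 64 = 48 xor 64 = 2c
byte 4: (97 xor 4a) xor 65 = dd xor 65 = b8
byte 5: (b0 xor 58) xor 72 = e8 xor 72 = 9a
byte 6: (3c xor 2f) xor 20 = 13 xor 20 = 33
byte 7: (33 xor 3d) xor 6c = 0e xor 6c = 62

0b69c92cb89a3362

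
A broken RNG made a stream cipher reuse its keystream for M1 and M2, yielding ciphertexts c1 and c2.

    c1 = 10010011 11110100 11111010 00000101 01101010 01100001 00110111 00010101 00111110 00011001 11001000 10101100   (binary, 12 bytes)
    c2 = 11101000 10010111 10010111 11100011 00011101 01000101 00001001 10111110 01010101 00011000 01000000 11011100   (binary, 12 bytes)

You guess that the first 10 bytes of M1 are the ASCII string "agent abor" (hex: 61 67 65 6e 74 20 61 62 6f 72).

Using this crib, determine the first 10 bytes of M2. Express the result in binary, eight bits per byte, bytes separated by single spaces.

00011010 00000100 00001000 10001000 00000011 00000100 01011111 11001001 00000100 01110011

First, c1 ⊕ c2 = (M1 ⊕ K) ⊕ (M2 ⊕ K) = M1 ⊕ M2, so the key drops out. Then M2 = (M1 ⊕ M2) ⊕ M1 over the first 10 bytes.
byte 0: (93 ⊕ e8) ⊕ 61 = 7b ⊕ 61 = 1a
byte 1: (f4 ⊕ 97) ⊕ 67 = 63 ⊕ 67 = 04
byte 2: (fa ⊕ 97) ⊕ 65 = 6d ⊕ 65 = 08
byte 3: (05 ⊕ e3) ⊕ 6e = e6 ⊕ 6e = 88
byte 4: (6a ⊕ 1d) ⊕ 74 = 77 ⊕ 74 = 03
byte 5: (61 ⊕ 45) ⊕ 20 = 24 ⊕ 20 = 04
byte 6: (37 ⊕ 09) ⊕ 61 = 3e ⊕ 61 = 5f
byte 7: (15 ⊕ be) ⊕ 62 = ab ⊕ 62 = c9
byte 8: (3e ⊕ 55) ⊕ 6f = 6b ⊕ 6f = 04
byte 9: (19 ⊕ 18) ⊕ 72 = 01 ⊕ 72 = 73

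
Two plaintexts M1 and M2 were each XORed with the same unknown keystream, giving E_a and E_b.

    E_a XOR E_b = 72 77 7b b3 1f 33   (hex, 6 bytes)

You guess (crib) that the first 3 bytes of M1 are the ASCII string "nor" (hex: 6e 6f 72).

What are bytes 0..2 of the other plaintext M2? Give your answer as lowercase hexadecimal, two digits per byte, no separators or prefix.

Since E_a ⊕ E_b = M1 ⊕ M2, XORing with the guessed M1 bytes yields the corresponding M2 bytes: M2 = (E_a ⊕ E_b) ⊕ M1.
72 XOR 6e = 1c
77 XOR 6f = 18
7b XOR 72 = 09

1c1809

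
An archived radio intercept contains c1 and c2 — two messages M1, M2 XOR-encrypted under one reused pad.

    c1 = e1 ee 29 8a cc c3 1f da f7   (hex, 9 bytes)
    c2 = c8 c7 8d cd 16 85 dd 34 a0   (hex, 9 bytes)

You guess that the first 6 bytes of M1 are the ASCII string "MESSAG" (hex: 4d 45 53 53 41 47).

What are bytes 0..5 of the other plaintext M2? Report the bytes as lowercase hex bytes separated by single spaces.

First, c1 ⊕ c2 = (M1 ⊕ K) ⊕ (M2 ⊕ K) = M1 ⊕ M2, so the key drops out. Then M2 = (M1 ⊕ M2) ⊕ M1 over the first 6 bytes.
byte 0: (e1 xor c8) xor 4d = 29 xor 4d = 64
byte 1: (ee xor c7) xor 45 = 29 xor 45 = 6c
byte 2: (29 xor 8d) xor 53 = a4 xor 53 = f7
byte 3: (8a xor cd) xor 53 = 47 xor 53 = 14
byte 4: (cc xor 16) xor 41 = da xor 41 = 9b
byte 5: (c3 xor 85) xor 47 = 46 xor 47 = 01

64 6c f7 14 9b 01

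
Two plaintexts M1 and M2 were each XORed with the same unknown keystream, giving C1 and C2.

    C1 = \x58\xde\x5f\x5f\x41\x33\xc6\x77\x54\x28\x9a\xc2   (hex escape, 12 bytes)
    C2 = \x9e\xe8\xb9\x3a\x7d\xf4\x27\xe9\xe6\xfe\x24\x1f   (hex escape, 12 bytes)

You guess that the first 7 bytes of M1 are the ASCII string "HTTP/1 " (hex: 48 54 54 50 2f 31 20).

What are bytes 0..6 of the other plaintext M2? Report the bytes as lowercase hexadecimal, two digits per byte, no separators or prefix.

First, C1 ⊕ C2 = (M1 ⊕ K) ⊕ (M2 ⊕ K) = M1 ⊕ M2, so the key drops out. Then M2 = (M1 ⊕ M2) ⊕ M1 over the first 7 bytes.
byte 0: (58 XOR 9e) XOR 48 = c6 XOR 48 = 8e
byte 1: (de XOR e8) XOR 54 = 36 XOR 54 = 62
byte 2: (5f XOR b9) XOR 54 = e6 XOR 54 = b2
byte 3: (5f XOR 3a) XOR 50 = 65 XOR 50 = 35
byte 4: (41 XOR 7d) XOR 2f = 3c XOR 2f = 13
byte 5: (33 XOR f4) XOR 31 = c7 XOR 31 = f6
byte 6: (c6 XOR 27) XOR 20 = e1 XOR 20 = c1

8e62b23513f6c1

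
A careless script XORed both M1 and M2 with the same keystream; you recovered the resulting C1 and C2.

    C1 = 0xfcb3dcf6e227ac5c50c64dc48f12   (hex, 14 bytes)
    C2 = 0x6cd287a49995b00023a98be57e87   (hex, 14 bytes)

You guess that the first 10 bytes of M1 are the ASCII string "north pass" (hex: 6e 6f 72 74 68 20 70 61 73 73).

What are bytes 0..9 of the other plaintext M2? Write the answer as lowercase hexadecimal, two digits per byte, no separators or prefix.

fe0e292613926c3d001c

First, C1 ⊕ C2 = (M1 ⊕ K) ⊕ (M2 ⊕ K) = M1 ⊕ M2, so the key drops out. Then M2 = (M1 ⊕ M2) ⊕ M1 over the first 10 bytes.
byte 0: (fc ⊕ 6c) ⊕ 6e = 90 ⊕ 6e = fe
byte 1: (b3 ⊕ d2) ⊕ 6f = 61 ⊕ 6f = 0e
byte 2: (dc ⊕ 87) ⊕ 72 = 5b ⊕ 72 = 29
byte 3: (f6 ⊕ a4) ⊕ 74 = 52 ⊕ 74 = 26
byte 4: (e2 ⊕ 99) ⊕ 68 = 7b ⊕ 68 = 13
byte 5: (27 ⊕ 95) ⊕ 20 = b2 ⊕ 20 = 92
byte 6: (ac ⊕ b0) ⊕ 70 = 1c ⊕ 70 = 6c
byte 7: (5c ⊕ 00) ⊕ 61 = 5c ⊕ 61 = 3d
byte 8: (50 ⊕ 23) ⊕ 73 = 73 ⊕ 73 = 00
byte 9: (c6 ⊕ a9) ⊕ 73 = 6f ⊕ 73 = 1c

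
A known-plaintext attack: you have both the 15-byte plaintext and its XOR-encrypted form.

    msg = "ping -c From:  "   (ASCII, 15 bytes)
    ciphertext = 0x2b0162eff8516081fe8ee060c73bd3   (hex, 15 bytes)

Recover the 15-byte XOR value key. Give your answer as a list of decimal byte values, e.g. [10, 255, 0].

Since ciphertext = msg ⊕ key, XORing both sides with msg gives key = msg ⊕ ciphertext.
byte 0: 70 xor 2b = 5b
byte 1: 69 xor 01 = 68
byte 2: 6e xor 62 = 0c
byte 3: 67 xor ef = 88
byte 4: 20 xor f8 = d8
byte 5: 2d xor 51 = 7c
byte 6: 63 xor 60 = 03
byte 7: 20 xor 81 = a1
byte 8: 46 xor fe = b8
byte 9: 72 xor 8e = fc
byte 10: 6f xor e0 = 8f
byte 11: 6d xor 60 = 0d
byte 12: 3a xor c7 = fd
byte 13: 20 xor 3b = 1b
byte 14: 20 xor d3 = f3

[91, 104, 12, 136, 216, 124, 3, 161, 184, 252, 143, 13, 253, 27, 243]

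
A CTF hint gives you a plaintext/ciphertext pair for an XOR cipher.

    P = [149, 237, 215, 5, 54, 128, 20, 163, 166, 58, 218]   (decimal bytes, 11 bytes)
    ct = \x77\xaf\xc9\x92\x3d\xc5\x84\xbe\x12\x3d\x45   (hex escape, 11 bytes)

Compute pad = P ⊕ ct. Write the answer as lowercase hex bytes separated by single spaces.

Since ct = P ⊕ pad, XORing both sides with P gives pad = P ⊕ ct.
95 xor 77 = e2
ed xor af = 42
d7 xor c9 = 1e
05 xor 92 = 97
36 xor 3d = 0b
80 xor c5 = 45
14 xor 84 = 90
a3 xor be = 1d
a6 xor 12 = b4
3a xor 3d = 07
da xor 45 = 9f

e2 42 1e 97 0b 45 90 1d b4 07 9f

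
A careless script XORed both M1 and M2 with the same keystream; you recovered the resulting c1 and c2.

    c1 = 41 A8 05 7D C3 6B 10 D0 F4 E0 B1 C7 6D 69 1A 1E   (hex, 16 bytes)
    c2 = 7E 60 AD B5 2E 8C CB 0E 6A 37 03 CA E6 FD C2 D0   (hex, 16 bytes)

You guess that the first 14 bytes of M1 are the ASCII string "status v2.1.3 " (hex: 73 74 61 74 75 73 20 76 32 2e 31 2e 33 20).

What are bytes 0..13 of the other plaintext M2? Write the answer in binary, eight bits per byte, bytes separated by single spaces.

First, c1 ⊕ c2 = (M1 ⊕ K) ⊕ (M2 ⊕ K) = M1 ⊕ M2, so the key drops out. Then M2 = (M1 ⊕ M2) ⊕ M1 over the first 14 bytes.
byte 0: (41 xor 7e) xor 73 = 3f xor 73 = 4c
byte 1: (a8 xor 60) xor 74 = c8 xor 74 = bc
byte 2: (05 xor ad) xor 61 = a8 xor 61 = c9
byte 3: (7d xor b5) xor 74 = c8 xor 74 = bc
byte 4: (c3 xor 2e) xor 75 = ed xor 75 = 98
byte 5: (6b xor 8c) xor 73 = e7 xor 73 = 94
byte 6: (10 xor cb) xor 20 = db xor 20 = fb
byte 7: (d0 xor 0e) xor 76 = de xor 76 = a8
byte 8: (f4 xor 6a) xor 32 = 9e xor 32 = ac
byte 9: (e0 xor 37) xor 2e = d7 xor 2e = f9
byte 10: (b1 xor 03) xor 31 = b2 xor 31 = 83
byte 11: (c7 xor ca) xor 2e = 0d xor 2e = 23
byte 12: (6d xor e6) xor 33 = 8b xor 33 = b8
byte 13: (69 xor fd) xor 20 = 94 xor 20 = b4

01001100 10111100 11001001 10111100 10011000 10010100 11111011 10101000 10101100 11111001 10000011 00100011 10111000 10110100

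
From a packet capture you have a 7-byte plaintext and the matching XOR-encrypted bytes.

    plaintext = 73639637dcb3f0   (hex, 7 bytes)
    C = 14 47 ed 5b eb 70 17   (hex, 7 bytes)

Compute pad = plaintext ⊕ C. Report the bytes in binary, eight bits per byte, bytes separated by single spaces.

Since C = plaintext ⊕ pad, XORing both sides with plaintext gives pad = plaintext ⊕ C.
73 ⊕ 14 = 67
63 ⊕ 47 = 24
96 ⊕ ed = 7b
37 ⊕ 5b = 6c
dc ⊕ eb = 37
b3 ⊕ 70 = c3
f0 ⊕ 17 = e7

01100111 00100100 01111011 01101100 00110111 11000011 11100111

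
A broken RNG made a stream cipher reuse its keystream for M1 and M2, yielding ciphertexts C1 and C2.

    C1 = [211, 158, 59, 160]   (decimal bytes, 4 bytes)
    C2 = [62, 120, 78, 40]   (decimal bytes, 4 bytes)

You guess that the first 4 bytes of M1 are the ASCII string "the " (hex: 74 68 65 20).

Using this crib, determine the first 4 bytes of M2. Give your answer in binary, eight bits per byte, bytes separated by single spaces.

First, C1 ⊕ C2 = (M1 ⊕ K) ⊕ (M2 ⊕ K) = M1 ⊕ M2, so the key drops out. Then M2 = (M1 ⊕ M2) ⊕ M1 over the first 4 bytes.
byte 0: (d3 xor 3e) xor 74 = ed xor 74 = 99
byte 1: (9e xor 78) xor 68 = e6 xor 68 = 8e
byte 2: (3b xor 4e) xor 65 = 75 xor 65 = 10
byte 3: (a0 xor 28) xor 20 = 88 xor 20 = a8

10011001 10001110 00010000 10101000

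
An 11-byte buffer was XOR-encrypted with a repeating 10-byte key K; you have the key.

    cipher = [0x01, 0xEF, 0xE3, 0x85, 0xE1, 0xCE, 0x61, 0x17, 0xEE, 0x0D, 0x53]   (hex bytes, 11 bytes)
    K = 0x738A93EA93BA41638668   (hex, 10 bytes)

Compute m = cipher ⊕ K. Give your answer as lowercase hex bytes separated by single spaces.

The 10-byte key repeats, so the effective keystream is 73 8a 93 ea 93 ba 41 63 86 68 73.
byte 0: 01 XOR 73 = 72
byte 1: ef XOR 8a = 65
byte 2: e3 XOR 93 = 70
byte 3: 85 XOR ea = 6f
byte 4: e1 XOR 93 = 72
byte 5: ce XOR ba = 74
byte 6: 61 XOR 41 = 20
byte 7: 17 XOR 63 = 74
byte 8: ee XOR 86 = 68
byte 9: 0d XOR 68 = 65
byte 10: 53 XOR 73 = 20

72 65 70 6f 72 74 20 74 68 65 20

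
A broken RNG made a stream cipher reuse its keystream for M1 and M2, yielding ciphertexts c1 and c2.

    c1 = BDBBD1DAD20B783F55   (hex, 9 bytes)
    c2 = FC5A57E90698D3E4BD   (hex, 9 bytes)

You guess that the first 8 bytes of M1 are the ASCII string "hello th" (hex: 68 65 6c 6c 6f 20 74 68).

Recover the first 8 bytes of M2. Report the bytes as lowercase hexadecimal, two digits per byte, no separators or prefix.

2984ea5fbbb3dfb3

First, c1 ⊕ c2 = (M1 ⊕ K) ⊕ (M2 ⊕ K) = M1 ⊕ M2, so the key drops out. Then M2 = (M1 ⊕ M2) ⊕ M1 over the first 8 bytes.
byte 0: (bd ⊕ fc) ⊕ 68 = 41 ⊕ 68 = 29
byte 1: (bb ⊕ 5a) ⊕ 65 = e1 ⊕ 65 = 84
byte 2: (d1 ⊕ 57) ⊕ 6c = 86 ⊕ 6c = ea
byte 3: (da ⊕ e9) ⊕ 6c = 33 ⊕ 6c = 5f
byte 4: (d2 ⊕ 06) ⊕ 6f = d4 ⊕ 6f = bb
byte 5: (0b ⊕ 98) ⊕ 20 = 93 ⊕ 20 = b3
byte 6: (78 ⊕ d3) ⊕ 74 = ab ⊕ 74 = df
byte 7: (3f ⊕ e4) ⊕ 68 = db ⊕ 68 = b3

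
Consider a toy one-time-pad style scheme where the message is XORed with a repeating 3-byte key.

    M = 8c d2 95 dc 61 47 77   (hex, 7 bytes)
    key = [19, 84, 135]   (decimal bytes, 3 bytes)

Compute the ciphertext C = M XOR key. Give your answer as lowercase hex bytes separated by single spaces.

The 3-byte key repeats, so the effective keystream is 13 54 87 13 54 87 13.
byte 0: 8c ^ 13 = 9f
byte 1: d2 ^ 54 = 86
byte 2: 95 ^ 87 = 12
byte 3: dc ^ 13 = cf
byte 4: 61 ^ 54 = 35
byte 5: 47 ^ 87 = c0
byte 6: 77 ^ 13 = 64

9f 86 12 cf 35 c0 64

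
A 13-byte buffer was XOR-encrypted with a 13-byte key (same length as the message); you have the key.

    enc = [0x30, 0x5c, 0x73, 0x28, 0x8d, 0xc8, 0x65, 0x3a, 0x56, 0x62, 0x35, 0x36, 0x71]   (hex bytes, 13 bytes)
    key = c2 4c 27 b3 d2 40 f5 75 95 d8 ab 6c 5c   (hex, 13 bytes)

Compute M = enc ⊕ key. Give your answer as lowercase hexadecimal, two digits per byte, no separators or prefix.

f210549b5f88904fc3ba9e5a2d

byte 0: 00110000 xor 11000010 = 11110010
byte 1: 01011100 xor 01001100 = 00010000
byte 2: 01110011 xor 00100111 = 01010100
byte 3: 00101000 xor 10110011 = 10011011
byte 4: 10001101 xor 11010010 = 01011111
byte 5: 11001000 xor 01000000 = 10001000
byte 6: 01100101 xor 11110101 = 10010000
byte 7: 00111010 xor 01110101 = 01001111
byte 8: 01010110 xor 10010101 = 11000011
byte 9: 01100010 xor 11011000 = 10111010
byte 10: 00110101 xor 10101011 = 10011110
byte 11: 00110110 xor 01101100 = 01011010
byte 12: 01110001 xor 01011100 = 00101101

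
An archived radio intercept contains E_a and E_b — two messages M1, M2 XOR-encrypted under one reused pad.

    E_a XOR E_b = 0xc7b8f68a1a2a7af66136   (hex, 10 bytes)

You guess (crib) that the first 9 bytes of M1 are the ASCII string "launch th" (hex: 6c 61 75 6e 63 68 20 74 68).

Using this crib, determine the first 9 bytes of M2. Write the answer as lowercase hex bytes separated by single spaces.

Since E_a ⊕ E_b = M1 ⊕ M2, XORing with the guessed M1 bytes yields the corresponding M2 bytes: M2 = (E_a ⊕ E_b) ⊕ M1.
byte 0: 11000111 ^ 01101100 = 10101011
byte 1: 10111000 ^ 01100001 = 11011001
byte 2: 11110110 ^ 01110101 = 10000011
byte 3: 10001010 ^ 01101110 = 11100100
byte 4: 00011010 ^ 01100011 = 01111001
byte 5: 00101010 ^ 01101000 = 01000010
byte 6: 01111010 ^ 00100000 = 01011010
byte 7: 11110110 ^ 01110100 = 10000010
byte 8: 01100001 ^ 01101000 = 00001001

ab d9 83 e4 79 42 5a 82 09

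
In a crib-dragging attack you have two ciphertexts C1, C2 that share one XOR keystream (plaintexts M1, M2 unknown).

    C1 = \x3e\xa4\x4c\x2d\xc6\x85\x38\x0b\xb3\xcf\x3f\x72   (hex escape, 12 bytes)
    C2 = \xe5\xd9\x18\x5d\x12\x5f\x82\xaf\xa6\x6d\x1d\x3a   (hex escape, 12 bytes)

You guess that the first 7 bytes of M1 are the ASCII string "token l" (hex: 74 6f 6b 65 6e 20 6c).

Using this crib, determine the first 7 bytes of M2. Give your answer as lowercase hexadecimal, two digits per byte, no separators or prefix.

First, C1 ⊕ C2 = (M1 ⊕ K) ⊕ (M2 ⊕ K) = M1 ⊕ M2, so the key drops out. Then M2 = (M1 ⊕ M2) ⊕ M1 over the first 7 bytes.
byte 0: (3e XOR e5) XOR 74 = db XOR 74 = af
byte 1: (a4 XOR d9) XOR 6f = 7d XOR 6f = 12
byte 2: (4c XOR 18) XOR 6b = 54 XOR 6b = 3f
byte 3: (2d XOR 5d) XOR 65 = 70 XOR 65 = 15
byte 4: (c6 XOR 12) XOR 6e = d4 XOR 6e = ba
byte 5: (85 XOR 5f) XOR 20 = da XOR 20 = fa
byte 6: (38 XOR 82) XOR 6c = ba XOR 6c = d6

af123f15bafad6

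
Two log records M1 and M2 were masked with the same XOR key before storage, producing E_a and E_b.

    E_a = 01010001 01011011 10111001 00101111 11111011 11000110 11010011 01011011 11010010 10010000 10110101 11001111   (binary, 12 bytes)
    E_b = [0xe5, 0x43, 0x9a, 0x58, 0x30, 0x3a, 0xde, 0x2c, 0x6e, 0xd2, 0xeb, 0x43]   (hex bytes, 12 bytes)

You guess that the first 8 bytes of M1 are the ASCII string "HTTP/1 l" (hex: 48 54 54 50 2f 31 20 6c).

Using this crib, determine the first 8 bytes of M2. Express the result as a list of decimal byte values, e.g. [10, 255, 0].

[252, 76, 119, 39, 228, 205, 45, 27]

First, E_a ⊕ E_b = (M1 ⊕ K) ⊕ (M2 ⊕ K) = M1 ⊕ M2, so the key drops out. Then M2 = (M1 ⊕ M2) ⊕ M1 over the first 8 bytes.
byte 0: (51 XOR e5) XOR 48 = b4 XOR 48 = fc
byte 1: (5b XOR 43) XOR 54 = 18 XOR 54 = 4c
byte 2: (b9 XOR 9a) XOR 54 = 23 XOR 54 = 77
byte 3: (2f XOR 58) XOR 50 = 77 XOR 50 = 27
byte 4: (fb XOR 30) XOR 2f = cb XOR 2f = e4
byte 5: (c6 XOR 3a) XOR 31 = fc XOR 31 = cd
byte 6: (d3 XOR de) XOR 20 = 0d XOR 20 = 2d
byte 7: (5b XOR 2c) XOR 6c = 77 XOR 6c = 1b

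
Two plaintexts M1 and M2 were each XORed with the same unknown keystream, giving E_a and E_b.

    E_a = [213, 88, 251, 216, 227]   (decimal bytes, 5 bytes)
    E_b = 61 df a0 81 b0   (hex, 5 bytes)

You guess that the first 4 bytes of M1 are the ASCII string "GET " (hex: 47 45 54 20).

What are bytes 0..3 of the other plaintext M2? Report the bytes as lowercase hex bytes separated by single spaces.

f3 c2 0f 79

First, E_a ⊕ E_b = (M1 ⊕ K) ⊕ (M2 ⊕ K) = M1 ⊕ M2, so the key drops out. Then M2 = (M1 ⊕ M2) ⊕ M1 over the first 4 bytes.
byte 0: (d5 ⊕ 61) ⊕ 47 = b4 ⊕ 47 = f3
byte 1: (58 ⊕ df) ⊕ 45 = 87 ⊕ 45 = c2
byte 2: (fb ⊕ a0) ⊕ 54 = 5b ⊕ 54 = 0f
byte 3: (d8 ⊕ 81) ⊕ 20 = 59 ⊕ 20 = 79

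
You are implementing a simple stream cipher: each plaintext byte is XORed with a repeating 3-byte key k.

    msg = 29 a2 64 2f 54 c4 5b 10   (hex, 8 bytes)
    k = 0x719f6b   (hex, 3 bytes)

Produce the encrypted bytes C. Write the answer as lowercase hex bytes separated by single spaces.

58 3d 0f 5e cb af 2a 8f

The 3-byte key repeats, so the effective keystream is 71 9f 6b 71 9f 6b 71 9f.
byte 0:  41 XOR 113 =  88
byte 1: 162 XOR 159 =  61
byte 2: 100 XOR 107 =  15
byte 3:  47 XOR 113 =  94
byte 4:  84 XOR 159 = 203
byte 5: 196 XOR 107 = 175
byte 6:  91 XOR 113 =  42
byte 7:  16 XOR 159 = 143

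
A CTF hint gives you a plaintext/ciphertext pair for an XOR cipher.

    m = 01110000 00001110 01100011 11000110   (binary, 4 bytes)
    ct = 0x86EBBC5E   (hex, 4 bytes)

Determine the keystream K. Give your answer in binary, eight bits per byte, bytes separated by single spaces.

11110110 11100101 11011111 10011000

Since ct = m ⊕ K, XORing both sides with m gives K = m ⊕ ct.
byte 0: 01110000 xor 10000110 = 11110110
byte 1: 00001110 xor 11101011 = 11100101
byte 2: 01100011 xor 10111100 = 11011111
byte 3: 11000110 xor 01011110 = 10011000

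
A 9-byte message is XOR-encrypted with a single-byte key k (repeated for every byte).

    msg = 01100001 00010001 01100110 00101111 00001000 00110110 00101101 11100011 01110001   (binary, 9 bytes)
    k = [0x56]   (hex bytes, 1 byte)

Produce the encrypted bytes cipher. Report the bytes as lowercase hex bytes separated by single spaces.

37 47 30 79 5e 60 7b b5 27

The 1-byte key repeats, so the effective keystream is 56 56 56 56 56 56 56 56 56.
byte 0: 61 ⊕ 56 = 37
byte 1: 11 ⊕ 56 = 47
byte 2: 66 ⊕ 56 = 30
byte 3: 2f ⊕ 56 = 79
byte 4: 08 ⊕ 56 = 5e
byte 5: 36 ⊕ 56 = 60
byte 6: 2d ⊕ 56 = 7b
byte 7: e3 ⊕ 56 = b5
byte 8: 71 ⊕ 56 = 27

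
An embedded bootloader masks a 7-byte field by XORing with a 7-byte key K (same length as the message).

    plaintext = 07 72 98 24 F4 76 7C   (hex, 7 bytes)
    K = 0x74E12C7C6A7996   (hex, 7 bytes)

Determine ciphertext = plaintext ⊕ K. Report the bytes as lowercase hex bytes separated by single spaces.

73 93 b4 58 9e 0f ea

byte 0: 07 ^ 74 = 73
byte 1: 72 ^ e1 = 93
byte 2: 98 ^ 2c = b4
byte 3: 24 ^ 7c = 58
byte 4: f4 ^ 6a = 9e
byte 5: 76 ^ 79 = 0f
byte 6: 7c ^ 96 = ea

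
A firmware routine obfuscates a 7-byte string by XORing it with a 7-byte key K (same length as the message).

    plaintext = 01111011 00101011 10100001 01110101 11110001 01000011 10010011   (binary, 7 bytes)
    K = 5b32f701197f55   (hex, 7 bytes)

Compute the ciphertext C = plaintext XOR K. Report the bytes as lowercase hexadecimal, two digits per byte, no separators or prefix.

20195674e83cc6

XOR is its own inverse, so applying the key byte-wise gives the result directly.
byte 0: 7b XOR 5b = 20
byte 1: 2b XOR 32 = 19
byte 2: a1 XOR f7 = 56
byte 3: 75 XOR 01 = 74
byte 4: f1 XOR 19 = e8
byte 5: 43 XOR 7f = 3c
byte 6: 93 XOR 55 = c6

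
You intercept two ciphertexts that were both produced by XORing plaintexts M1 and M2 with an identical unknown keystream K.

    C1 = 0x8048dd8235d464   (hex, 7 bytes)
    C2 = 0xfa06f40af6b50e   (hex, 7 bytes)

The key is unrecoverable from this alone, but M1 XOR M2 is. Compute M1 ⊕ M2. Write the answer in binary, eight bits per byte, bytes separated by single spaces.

01111010 01001110 00101001 10001000 11000011 01100001 01101010

C1 ⊕ C2 = (M1 ⊕ K) ⊕ (M2 ⊕ K) = M1 ⊕ M2 — the shared key cancels under XOR.
128 ⊕ 250 = 122
 72 ⊕   6 =  78
221 ⊕ 244 =  41
130 ⊕  10 = 136
 53 ⊕ 246 = 195
212 ⊕ 181 =  97
100 ⊕  14 = 106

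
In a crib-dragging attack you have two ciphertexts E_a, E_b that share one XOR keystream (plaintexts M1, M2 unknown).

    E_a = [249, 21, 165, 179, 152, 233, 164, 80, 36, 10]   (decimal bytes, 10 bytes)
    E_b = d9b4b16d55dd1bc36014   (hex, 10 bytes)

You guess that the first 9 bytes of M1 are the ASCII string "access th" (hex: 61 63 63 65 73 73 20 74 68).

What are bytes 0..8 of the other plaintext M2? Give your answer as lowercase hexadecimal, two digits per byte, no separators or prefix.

41c277bbbe479fe72c

First, E_a ⊕ E_b = (M1 ⊕ K) ⊕ (M2 ⊕ K) = M1 ⊕ M2, so the key drops out. Then M2 = (M1 ⊕ M2) ⊕ M1 over the first 9 bytes.
byte 0: (f9 XOR d9) XOR 61 = 20 XOR 61 = 41
byte 1: (15 XOR b4) XOR 63 = a1 XOR 63 = c2
byte 2: (a5 XOR b1) XOR 63 = 14 XOR 63 = 77
byte 3: (b3 XOR 6d) XOR 65 = de XOR 65 = bb
byte 4: (98 XOR 55) XOR 73 = cd XOR 73 = be
byte 5: (e9 XOR dd) XOR 73 = 34 XOR 73 = 47
byte 6: (a4 XOR 1b) XOR 20 = bf XOR 20 = 9f
byte 7: (50 XOR c3) XOR 74 = 93 XOR 74 = e7
byte 8: (24 XOR 60) XOR 68 = 44 XOR 68 = 2c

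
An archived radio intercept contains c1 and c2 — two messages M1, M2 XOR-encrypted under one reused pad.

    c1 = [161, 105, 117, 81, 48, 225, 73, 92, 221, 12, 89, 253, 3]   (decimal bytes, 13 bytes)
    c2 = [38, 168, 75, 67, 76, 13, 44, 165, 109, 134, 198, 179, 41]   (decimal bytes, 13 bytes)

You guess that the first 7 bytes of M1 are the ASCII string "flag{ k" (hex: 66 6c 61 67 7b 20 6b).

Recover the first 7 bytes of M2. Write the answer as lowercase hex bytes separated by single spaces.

e1 ad 5f 75 07 cc 0e

First, c1 ⊕ c2 = (M1 ⊕ K) ⊕ (M2 ⊕ K) = M1 ⊕ M2, so the key drops out. Then M2 = (M1 ⊕ M2) ⊕ M1 over the first 7 bytes.
byte 0: (a1 XOR 26) XOR 66 = 87 XOR 66 = e1
byte 1: (69 XOR a8) XOR 6c = c1 XOR 6c = ad
byte 2: (75 XOR 4b) XOR 61 = 3e XOR 61 = 5f
byte 3: (51 XOR 43) XOR 67 = 12 XOR 67 = 75
byte 4: (30 XOR 4c) XOR 7b = 7c XOR 7b = 07
byte 5: (e1 XOR 0d) XOR 20 = ec XOR 20 = cc
byte 6: (49 XOR 2c) XOR 6b = 65 XOR 6b = 0e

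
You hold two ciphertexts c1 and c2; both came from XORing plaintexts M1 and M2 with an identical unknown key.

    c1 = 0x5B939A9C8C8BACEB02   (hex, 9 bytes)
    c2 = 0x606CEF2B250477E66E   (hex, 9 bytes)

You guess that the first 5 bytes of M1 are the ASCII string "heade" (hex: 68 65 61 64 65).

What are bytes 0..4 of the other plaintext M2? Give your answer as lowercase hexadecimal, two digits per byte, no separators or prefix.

539a14d3cc

First, c1 ⊕ c2 = (M1 ⊕ K) ⊕ (M2 ⊕ K) = M1 ⊕ M2, so the key drops out. Then M2 = (M1 ⊕ M2) ⊕ M1 over the first 5 bytes.
byte 0: (5b XOR 60) XOR 68 = 3b XOR 68 = 53
byte 1: (93 XOR 6c) XOR 65 = ff XOR 65 = 9a
byte 2: (9a XOR ef) XOR 61 = 75 XOR 61 = 14
byte 3: (9c XOR 2b) XOR 64 = b7 XOR 64 = d3
byte 4: (8c XOR 25) XOR 65 = a9 XOR 65 = cc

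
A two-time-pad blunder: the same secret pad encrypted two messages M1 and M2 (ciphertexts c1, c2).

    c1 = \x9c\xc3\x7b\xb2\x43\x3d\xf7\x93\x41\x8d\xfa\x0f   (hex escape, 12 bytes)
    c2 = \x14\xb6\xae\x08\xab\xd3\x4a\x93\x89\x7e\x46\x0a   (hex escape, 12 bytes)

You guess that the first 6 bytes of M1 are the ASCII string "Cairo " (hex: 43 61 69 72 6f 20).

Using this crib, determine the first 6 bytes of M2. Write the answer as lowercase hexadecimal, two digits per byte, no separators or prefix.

cb14bcc887ce

First, c1 ⊕ c2 = (M1 ⊕ K) ⊕ (M2 ⊕ K) = M1 ⊕ M2, so the key drops out. Then M2 = (M1 ⊕ M2) ⊕ M1 over the first 6 bytes.
byte 0: (9c xor 14) xor 43 = 88 xor 43 = cb
byte 1: (c3 xor b6) xor 61 = 75 xor 61 = 14
byte 2: (7b xor ae) xor 69 = d5 xor 69 = bc
byte 3: (b2 xor 08) xor 72 = ba xor 72 = c8
byte 4: (43 xor ab) xor 6f = e8 xor 6f = 87
byte 5: (3d xor d3) xor 20 = ee xor 20 = ce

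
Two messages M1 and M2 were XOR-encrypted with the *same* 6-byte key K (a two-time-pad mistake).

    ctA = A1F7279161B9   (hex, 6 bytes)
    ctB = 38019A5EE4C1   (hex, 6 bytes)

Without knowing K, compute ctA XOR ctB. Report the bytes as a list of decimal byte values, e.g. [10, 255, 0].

ctA ⊕ ctB = (M1 ⊕ K) ⊕ (M2 ⊕ K) = M1 ⊕ M2 — the shared key cancels under XOR.
byte 0: a1 XOR 38 = 99
byte 1: f7 XOR 01 = f6
byte 2: 27 XOR 9a = bd
byte 3: 91 XOR 5e = cf
byte 4: 61 XOR e4 = 85
byte 5: b9 XOR c1 = 78

[153, 246, 189, 207, 133, 120]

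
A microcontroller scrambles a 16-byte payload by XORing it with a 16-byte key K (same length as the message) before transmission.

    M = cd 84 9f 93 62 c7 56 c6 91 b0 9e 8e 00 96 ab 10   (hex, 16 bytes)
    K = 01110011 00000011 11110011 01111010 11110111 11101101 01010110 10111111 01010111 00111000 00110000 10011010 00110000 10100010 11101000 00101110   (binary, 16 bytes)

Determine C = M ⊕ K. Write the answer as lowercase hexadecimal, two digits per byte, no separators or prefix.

be876ce9952a0079c688ae143034433e

XOR is its own inverse, so applying the key byte-wise gives the result directly.
cd XOR 73 = be
84 XOR 03 = 87
9f XOR f3 = 6c
93 XOR 7a = e9
62 XOR f7 = 95
c7 XOR ed = 2a
56 XOR 56 = 00
c6 XOR bf = 79
91 XOR 57 = c6
b0 XOR 38 = 88
9e XOR 30 = ae
8e XOR 9a = 14
00 XOR 30 = 30
96 XOR a2 = 34
ab XOR e8 = 43
10 XOR 2e = 3e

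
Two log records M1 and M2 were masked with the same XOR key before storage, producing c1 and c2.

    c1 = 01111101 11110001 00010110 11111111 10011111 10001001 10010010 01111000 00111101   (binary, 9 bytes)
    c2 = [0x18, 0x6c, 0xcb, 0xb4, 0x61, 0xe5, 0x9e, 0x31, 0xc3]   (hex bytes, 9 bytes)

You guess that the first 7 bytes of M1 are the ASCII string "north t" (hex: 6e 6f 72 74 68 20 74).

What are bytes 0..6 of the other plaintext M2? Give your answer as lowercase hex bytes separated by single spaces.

First, c1 ⊕ c2 = (M1 ⊕ K) ⊕ (M2 ⊕ K) = M1 ⊕ M2, so the key drops out. Then M2 = (M1 ⊕ M2) ⊕ M1 over the first 7 bytes.
byte 0: (7d ⊕ 18) ⊕ 6e = 65 ⊕ 6e = 0b
byte 1: (f1 ⊕ 6c) ⊕ 6f = 9d ⊕ 6f = f2
byte 2: (16 ⊕ cb) ⊕ 72 = dd ⊕ 72 = af
byte 3: (ff ⊕ b4) ⊕ 74 = 4b ⊕ 74 = 3f
byte 4: (9f ⊕ 61) ⊕ 68 = fe ⊕ 68 = 96
byte 5: (89 ⊕ e5) ⊕ 20 = 6c ⊕ 20 = 4c
byte 6: (92 ⊕ 9e) ⊕ 74 = 0c ⊕ 74 = 78

0b f2 af 3f 96 4c 78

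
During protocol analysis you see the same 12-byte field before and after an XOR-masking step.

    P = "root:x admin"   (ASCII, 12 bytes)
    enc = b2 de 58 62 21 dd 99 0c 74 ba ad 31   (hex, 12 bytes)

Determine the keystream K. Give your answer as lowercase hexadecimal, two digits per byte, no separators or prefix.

c0b137161ba5b96d10d7c45f

Since enc = P ⊕ K, XORing both sides with P gives K = P ⊕ enc.
114 xor 178 = 192
111 xor 222 = 177
111 xor  88 =  55
116 xor  98 =  22
 58 xor  33 =  27
120 xor 221 = 165
 32 xor 153 = 185
 97 xor  12 = 109
100 xor 116 =  16
109 xor 186 = 215
105 xor 173 = 196
110 xor  49 =  95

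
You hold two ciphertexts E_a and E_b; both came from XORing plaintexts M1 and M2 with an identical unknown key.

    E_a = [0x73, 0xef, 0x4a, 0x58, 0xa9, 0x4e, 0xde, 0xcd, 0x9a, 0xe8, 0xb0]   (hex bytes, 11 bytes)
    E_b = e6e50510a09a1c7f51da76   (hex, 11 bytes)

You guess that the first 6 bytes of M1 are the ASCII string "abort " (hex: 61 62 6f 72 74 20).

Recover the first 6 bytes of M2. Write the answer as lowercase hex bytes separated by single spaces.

f4 68 20 3a 7d f4

First, E_a ⊕ E_b = (M1 ⊕ K) ⊕ (M2 ⊕ K) = M1 ⊕ M2, so the key drops out. Then M2 = (M1 ⊕ M2) ⊕ M1 over the first 6 bytes.
byte 0: (73 ^ e6) ^ 61 = 95 ^ 61 = f4
byte 1: (ef ^ e5) ^ 62 = 0a ^ 62 = 68
byte 2: (4a ^ 05) ^ 6f = 4f ^ 6f = 20
byte 3: (58 ^ 10) ^ 72 = 48 ^ 72 = 3a
byte 4: (a9 ^ a0) ^ 74 = 09 ^ 74 = 7d
byte 5: (4e ^ 9a) ^ 20 = d4 ^ 20 = f4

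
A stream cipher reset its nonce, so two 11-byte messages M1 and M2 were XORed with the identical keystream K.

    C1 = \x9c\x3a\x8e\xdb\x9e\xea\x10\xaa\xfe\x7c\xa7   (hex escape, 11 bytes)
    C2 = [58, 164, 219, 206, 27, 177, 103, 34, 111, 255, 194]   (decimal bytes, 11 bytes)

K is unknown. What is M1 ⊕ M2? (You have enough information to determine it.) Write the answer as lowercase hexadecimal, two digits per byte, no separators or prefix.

C1 ⊕ C2 = (M1 ⊕ K) ⊕ (M2 ⊕ K) = M1 ⊕ M2 — the shared key cancels under XOR.
byte 0: 9c XOR 3a = a6
byte 1: 3a XOR a4 = 9e
byte 2: 8e XOR db = 55
byte 3: db XOR ce = 15
byte 4: 9e XOR 1b = 85
byte 5: ea XOR b1 = 5b
byte 6: 10 XOR 67 = 77
byte 7: aa XOR 22 = 88
byte 8: fe XOR 6f = 91
byte 9: 7c XOR ff = 83
byte 10: a7 XOR c2 = 65

a69e5515855b7788918365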